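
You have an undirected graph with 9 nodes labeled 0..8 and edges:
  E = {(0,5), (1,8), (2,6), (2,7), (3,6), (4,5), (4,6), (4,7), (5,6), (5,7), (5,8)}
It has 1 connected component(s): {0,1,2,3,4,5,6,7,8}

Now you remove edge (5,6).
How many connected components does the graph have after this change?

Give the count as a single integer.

Answer: 1

Derivation:
Initial component count: 1
Remove (5,6): not a bridge. Count unchanged: 1.
  After removal, components: {0,1,2,3,4,5,6,7,8}
New component count: 1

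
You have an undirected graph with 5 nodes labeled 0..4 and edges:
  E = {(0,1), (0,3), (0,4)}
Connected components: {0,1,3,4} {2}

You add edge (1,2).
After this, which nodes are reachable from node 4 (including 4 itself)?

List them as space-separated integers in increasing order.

Answer: 0 1 2 3 4

Derivation:
Before: nodes reachable from 4: {0,1,3,4}
Adding (1,2): merges 4's component with another. Reachability grows.
After: nodes reachable from 4: {0,1,2,3,4}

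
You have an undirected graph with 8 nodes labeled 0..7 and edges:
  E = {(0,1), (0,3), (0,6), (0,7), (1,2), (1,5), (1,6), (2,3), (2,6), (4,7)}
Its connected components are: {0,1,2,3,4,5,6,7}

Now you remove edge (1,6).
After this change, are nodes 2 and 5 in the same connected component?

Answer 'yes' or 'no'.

Initial components: {0,1,2,3,4,5,6,7}
Removing edge (1,6): not a bridge — component count unchanged at 1.
New components: {0,1,2,3,4,5,6,7}
Are 2 and 5 in the same component? yes

Answer: yes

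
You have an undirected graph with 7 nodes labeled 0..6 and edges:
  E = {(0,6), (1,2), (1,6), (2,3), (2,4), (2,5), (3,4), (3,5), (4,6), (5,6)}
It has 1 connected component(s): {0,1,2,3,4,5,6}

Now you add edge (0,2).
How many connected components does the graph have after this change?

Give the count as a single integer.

Answer: 1

Derivation:
Initial component count: 1
Add (0,2): endpoints already in same component. Count unchanged: 1.
New component count: 1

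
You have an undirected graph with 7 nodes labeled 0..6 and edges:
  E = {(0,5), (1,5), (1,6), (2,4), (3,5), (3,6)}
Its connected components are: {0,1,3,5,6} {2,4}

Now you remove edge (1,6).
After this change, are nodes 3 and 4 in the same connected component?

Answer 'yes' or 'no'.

Initial components: {0,1,3,5,6} {2,4}
Removing edge (1,6): not a bridge — component count unchanged at 2.
New components: {0,1,3,5,6} {2,4}
Are 3 and 4 in the same component? no

Answer: no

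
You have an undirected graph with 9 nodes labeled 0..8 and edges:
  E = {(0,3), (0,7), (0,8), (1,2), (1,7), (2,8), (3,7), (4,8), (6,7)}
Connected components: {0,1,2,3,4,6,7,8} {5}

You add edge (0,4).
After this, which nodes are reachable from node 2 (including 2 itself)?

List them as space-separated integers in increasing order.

Answer: 0 1 2 3 4 6 7 8

Derivation:
Before: nodes reachable from 2: {0,1,2,3,4,6,7,8}
Adding (0,4): both endpoints already in same component. Reachability from 2 unchanged.
After: nodes reachable from 2: {0,1,2,3,4,6,7,8}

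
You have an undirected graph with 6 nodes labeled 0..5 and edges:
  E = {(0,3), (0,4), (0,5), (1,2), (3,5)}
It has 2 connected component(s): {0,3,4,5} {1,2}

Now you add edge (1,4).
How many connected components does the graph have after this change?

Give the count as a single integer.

Answer: 1

Derivation:
Initial component count: 2
Add (1,4): merges two components. Count decreases: 2 -> 1.
New component count: 1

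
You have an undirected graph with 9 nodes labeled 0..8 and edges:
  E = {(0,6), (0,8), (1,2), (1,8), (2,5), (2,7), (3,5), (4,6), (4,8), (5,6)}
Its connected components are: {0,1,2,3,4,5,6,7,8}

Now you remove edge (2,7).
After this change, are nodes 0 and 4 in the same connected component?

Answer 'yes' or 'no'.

Initial components: {0,1,2,3,4,5,6,7,8}
Removing edge (2,7): it was a bridge — component count 1 -> 2.
New components: {0,1,2,3,4,5,6,8} {7}
Are 0 and 4 in the same component? yes

Answer: yes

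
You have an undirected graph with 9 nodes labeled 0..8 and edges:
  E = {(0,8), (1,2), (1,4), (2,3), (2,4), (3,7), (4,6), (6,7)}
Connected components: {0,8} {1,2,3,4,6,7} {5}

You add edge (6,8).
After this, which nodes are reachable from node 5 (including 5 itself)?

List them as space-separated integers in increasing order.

Answer: 5

Derivation:
Before: nodes reachable from 5: {5}
Adding (6,8): merges two components, but neither contains 5. Reachability from 5 unchanged.
After: nodes reachable from 5: {5}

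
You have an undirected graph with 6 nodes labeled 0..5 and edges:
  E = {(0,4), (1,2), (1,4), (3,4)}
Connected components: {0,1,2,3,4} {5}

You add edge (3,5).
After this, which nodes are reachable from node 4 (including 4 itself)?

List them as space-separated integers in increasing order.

Answer: 0 1 2 3 4 5

Derivation:
Before: nodes reachable from 4: {0,1,2,3,4}
Adding (3,5): merges 4's component with another. Reachability grows.
After: nodes reachable from 4: {0,1,2,3,4,5}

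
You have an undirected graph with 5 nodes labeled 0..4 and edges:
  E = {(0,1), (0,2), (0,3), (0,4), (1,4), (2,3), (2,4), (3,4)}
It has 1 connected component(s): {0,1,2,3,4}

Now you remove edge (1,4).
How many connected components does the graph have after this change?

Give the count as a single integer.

Answer: 1

Derivation:
Initial component count: 1
Remove (1,4): not a bridge. Count unchanged: 1.
  After removal, components: {0,1,2,3,4}
New component count: 1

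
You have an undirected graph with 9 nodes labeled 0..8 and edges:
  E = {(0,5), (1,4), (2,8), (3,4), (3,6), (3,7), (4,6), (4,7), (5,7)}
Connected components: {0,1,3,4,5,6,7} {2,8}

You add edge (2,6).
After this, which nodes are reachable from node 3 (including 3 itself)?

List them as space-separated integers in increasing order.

Before: nodes reachable from 3: {0,1,3,4,5,6,7}
Adding (2,6): merges 3's component with another. Reachability grows.
After: nodes reachable from 3: {0,1,2,3,4,5,6,7,8}

Answer: 0 1 2 3 4 5 6 7 8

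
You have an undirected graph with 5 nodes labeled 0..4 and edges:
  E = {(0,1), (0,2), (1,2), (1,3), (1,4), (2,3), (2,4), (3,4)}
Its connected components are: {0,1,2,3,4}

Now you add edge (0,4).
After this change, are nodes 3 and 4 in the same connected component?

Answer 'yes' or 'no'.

Initial components: {0,1,2,3,4}
Adding edge (0,4): both already in same component {0,1,2,3,4}. No change.
New components: {0,1,2,3,4}
Are 3 and 4 in the same component? yes

Answer: yes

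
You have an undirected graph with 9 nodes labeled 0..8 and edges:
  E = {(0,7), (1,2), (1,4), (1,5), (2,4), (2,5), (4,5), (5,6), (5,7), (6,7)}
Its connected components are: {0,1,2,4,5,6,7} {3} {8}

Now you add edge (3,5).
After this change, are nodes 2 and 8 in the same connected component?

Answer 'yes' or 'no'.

Initial components: {0,1,2,4,5,6,7} {3} {8}
Adding edge (3,5): merges {3} and {0,1,2,4,5,6,7}.
New components: {0,1,2,3,4,5,6,7} {8}
Are 2 and 8 in the same component? no

Answer: no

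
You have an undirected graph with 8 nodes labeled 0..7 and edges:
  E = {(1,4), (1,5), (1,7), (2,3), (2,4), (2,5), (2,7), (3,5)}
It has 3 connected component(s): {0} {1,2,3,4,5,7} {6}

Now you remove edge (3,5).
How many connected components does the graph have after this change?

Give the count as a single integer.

Initial component count: 3
Remove (3,5): not a bridge. Count unchanged: 3.
  After removal, components: {0} {1,2,3,4,5,7} {6}
New component count: 3

Answer: 3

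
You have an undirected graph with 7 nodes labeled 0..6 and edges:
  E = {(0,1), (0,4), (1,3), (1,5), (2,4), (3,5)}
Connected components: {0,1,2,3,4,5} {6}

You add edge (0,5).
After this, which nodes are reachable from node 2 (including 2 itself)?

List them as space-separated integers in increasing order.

Answer: 0 1 2 3 4 5

Derivation:
Before: nodes reachable from 2: {0,1,2,3,4,5}
Adding (0,5): both endpoints already in same component. Reachability from 2 unchanged.
After: nodes reachable from 2: {0,1,2,3,4,5}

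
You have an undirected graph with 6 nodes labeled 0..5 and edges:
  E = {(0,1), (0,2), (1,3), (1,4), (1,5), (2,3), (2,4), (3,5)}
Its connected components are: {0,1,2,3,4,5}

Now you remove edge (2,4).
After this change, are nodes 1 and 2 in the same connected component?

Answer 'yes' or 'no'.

Answer: yes

Derivation:
Initial components: {0,1,2,3,4,5}
Removing edge (2,4): not a bridge — component count unchanged at 1.
New components: {0,1,2,3,4,5}
Are 1 and 2 in the same component? yes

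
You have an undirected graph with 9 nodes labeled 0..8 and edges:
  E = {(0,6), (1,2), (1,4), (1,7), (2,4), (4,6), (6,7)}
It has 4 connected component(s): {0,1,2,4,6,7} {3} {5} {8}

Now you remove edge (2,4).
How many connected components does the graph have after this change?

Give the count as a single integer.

Answer: 4

Derivation:
Initial component count: 4
Remove (2,4): not a bridge. Count unchanged: 4.
  After removal, components: {0,1,2,4,6,7} {3} {5} {8}
New component count: 4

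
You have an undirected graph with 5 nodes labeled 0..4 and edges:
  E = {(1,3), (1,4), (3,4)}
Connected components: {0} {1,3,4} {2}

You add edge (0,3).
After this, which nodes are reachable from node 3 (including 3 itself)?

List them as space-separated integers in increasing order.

Answer: 0 1 3 4

Derivation:
Before: nodes reachable from 3: {1,3,4}
Adding (0,3): merges 3's component with another. Reachability grows.
After: nodes reachable from 3: {0,1,3,4}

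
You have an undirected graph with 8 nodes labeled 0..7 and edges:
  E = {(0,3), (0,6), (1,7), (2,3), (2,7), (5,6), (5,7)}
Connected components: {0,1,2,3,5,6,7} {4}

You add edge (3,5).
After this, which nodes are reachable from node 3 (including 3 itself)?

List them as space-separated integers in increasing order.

Before: nodes reachable from 3: {0,1,2,3,5,6,7}
Adding (3,5): both endpoints already in same component. Reachability from 3 unchanged.
After: nodes reachable from 3: {0,1,2,3,5,6,7}

Answer: 0 1 2 3 5 6 7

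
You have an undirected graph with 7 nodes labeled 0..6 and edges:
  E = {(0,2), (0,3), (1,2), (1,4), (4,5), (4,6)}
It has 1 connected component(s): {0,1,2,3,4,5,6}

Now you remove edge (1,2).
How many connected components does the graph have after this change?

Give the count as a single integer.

Answer: 2

Derivation:
Initial component count: 1
Remove (1,2): it was a bridge. Count increases: 1 -> 2.
  After removal, components: {0,2,3} {1,4,5,6}
New component count: 2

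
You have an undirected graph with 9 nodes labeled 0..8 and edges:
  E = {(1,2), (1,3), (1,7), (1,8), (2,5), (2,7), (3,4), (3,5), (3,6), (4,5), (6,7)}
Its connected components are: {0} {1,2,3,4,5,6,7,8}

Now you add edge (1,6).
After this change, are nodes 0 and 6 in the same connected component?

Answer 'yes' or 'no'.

Initial components: {0} {1,2,3,4,5,6,7,8}
Adding edge (1,6): both already in same component {1,2,3,4,5,6,7,8}. No change.
New components: {0} {1,2,3,4,5,6,7,8}
Are 0 and 6 in the same component? no

Answer: no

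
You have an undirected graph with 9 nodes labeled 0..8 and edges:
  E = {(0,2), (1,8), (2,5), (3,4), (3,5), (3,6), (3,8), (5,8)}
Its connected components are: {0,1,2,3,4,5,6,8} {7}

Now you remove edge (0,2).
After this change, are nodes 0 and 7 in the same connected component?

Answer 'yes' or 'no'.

Initial components: {0,1,2,3,4,5,6,8} {7}
Removing edge (0,2): it was a bridge — component count 2 -> 3.
New components: {0} {1,2,3,4,5,6,8} {7}
Are 0 and 7 in the same component? no

Answer: no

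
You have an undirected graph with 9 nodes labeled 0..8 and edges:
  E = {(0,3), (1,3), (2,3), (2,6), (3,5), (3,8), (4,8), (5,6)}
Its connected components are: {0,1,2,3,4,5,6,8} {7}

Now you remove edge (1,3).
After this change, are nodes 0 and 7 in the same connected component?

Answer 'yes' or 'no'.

Initial components: {0,1,2,3,4,5,6,8} {7}
Removing edge (1,3): it was a bridge — component count 2 -> 3.
New components: {0,2,3,4,5,6,8} {1} {7}
Are 0 and 7 in the same component? no

Answer: no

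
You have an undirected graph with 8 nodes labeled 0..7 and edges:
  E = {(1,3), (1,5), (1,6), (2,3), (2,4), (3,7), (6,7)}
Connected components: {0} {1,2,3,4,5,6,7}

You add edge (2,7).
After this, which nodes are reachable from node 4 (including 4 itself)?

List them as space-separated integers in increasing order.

Before: nodes reachable from 4: {1,2,3,4,5,6,7}
Adding (2,7): both endpoints already in same component. Reachability from 4 unchanged.
After: nodes reachable from 4: {1,2,3,4,5,6,7}

Answer: 1 2 3 4 5 6 7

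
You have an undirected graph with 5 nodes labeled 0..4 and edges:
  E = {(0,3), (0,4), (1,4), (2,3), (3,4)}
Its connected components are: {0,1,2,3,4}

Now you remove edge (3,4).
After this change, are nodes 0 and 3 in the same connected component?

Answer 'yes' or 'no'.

Initial components: {0,1,2,3,4}
Removing edge (3,4): not a bridge — component count unchanged at 1.
New components: {0,1,2,3,4}
Are 0 and 3 in the same component? yes

Answer: yes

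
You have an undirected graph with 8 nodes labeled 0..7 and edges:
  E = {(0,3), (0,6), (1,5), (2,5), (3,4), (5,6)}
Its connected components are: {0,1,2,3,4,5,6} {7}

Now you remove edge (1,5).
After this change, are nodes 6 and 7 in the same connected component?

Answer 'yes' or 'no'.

Answer: no

Derivation:
Initial components: {0,1,2,3,4,5,6} {7}
Removing edge (1,5): it was a bridge — component count 2 -> 3.
New components: {0,2,3,4,5,6} {1} {7}
Are 6 and 7 in the same component? no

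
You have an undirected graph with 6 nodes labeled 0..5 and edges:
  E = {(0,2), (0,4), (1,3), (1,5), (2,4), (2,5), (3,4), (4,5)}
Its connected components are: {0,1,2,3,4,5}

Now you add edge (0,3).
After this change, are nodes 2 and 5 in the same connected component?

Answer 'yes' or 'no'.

Answer: yes

Derivation:
Initial components: {0,1,2,3,4,5}
Adding edge (0,3): both already in same component {0,1,2,3,4,5}. No change.
New components: {0,1,2,3,4,5}
Are 2 and 5 in the same component? yes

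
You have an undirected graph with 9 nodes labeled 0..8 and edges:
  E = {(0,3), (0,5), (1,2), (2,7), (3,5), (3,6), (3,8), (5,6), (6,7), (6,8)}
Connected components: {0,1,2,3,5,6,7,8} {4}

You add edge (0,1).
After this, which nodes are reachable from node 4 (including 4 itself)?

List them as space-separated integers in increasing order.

Answer: 4

Derivation:
Before: nodes reachable from 4: {4}
Adding (0,1): both endpoints already in same component. Reachability from 4 unchanged.
After: nodes reachable from 4: {4}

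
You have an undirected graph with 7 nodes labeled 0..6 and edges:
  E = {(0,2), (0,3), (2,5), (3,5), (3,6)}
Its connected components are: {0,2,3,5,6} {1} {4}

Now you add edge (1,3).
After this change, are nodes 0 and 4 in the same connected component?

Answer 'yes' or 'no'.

Answer: no

Derivation:
Initial components: {0,2,3,5,6} {1} {4}
Adding edge (1,3): merges {1} and {0,2,3,5,6}.
New components: {0,1,2,3,5,6} {4}
Are 0 and 4 in the same component? no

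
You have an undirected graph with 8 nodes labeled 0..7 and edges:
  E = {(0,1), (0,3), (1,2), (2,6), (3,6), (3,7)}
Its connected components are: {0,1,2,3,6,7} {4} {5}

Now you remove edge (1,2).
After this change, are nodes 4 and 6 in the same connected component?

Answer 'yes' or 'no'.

Initial components: {0,1,2,3,6,7} {4} {5}
Removing edge (1,2): not a bridge — component count unchanged at 3.
New components: {0,1,2,3,6,7} {4} {5}
Are 4 and 6 in the same component? no

Answer: no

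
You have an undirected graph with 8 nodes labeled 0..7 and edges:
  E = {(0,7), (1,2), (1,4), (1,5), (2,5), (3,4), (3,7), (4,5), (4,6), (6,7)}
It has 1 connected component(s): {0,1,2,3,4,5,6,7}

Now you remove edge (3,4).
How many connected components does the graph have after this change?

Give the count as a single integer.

Answer: 1

Derivation:
Initial component count: 1
Remove (3,4): not a bridge. Count unchanged: 1.
  After removal, components: {0,1,2,3,4,5,6,7}
New component count: 1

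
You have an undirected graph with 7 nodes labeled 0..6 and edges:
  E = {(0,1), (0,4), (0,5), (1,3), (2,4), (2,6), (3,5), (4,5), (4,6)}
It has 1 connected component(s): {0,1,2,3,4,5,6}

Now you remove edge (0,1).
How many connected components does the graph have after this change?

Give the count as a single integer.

Initial component count: 1
Remove (0,1): not a bridge. Count unchanged: 1.
  After removal, components: {0,1,2,3,4,5,6}
New component count: 1

Answer: 1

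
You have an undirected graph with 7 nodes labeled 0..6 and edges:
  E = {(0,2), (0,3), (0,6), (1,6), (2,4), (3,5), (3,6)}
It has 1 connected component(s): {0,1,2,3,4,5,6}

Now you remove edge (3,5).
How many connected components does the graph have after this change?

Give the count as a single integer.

Initial component count: 1
Remove (3,5): it was a bridge. Count increases: 1 -> 2.
  After removal, components: {0,1,2,3,4,6} {5}
New component count: 2

Answer: 2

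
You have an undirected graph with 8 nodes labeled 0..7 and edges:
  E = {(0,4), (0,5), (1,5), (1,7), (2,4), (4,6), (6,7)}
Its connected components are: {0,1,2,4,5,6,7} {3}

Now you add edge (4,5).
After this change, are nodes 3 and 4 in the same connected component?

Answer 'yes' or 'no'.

Answer: no

Derivation:
Initial components: {0,1,2,4,5,6,7} {3}
Adding edge (4,5): both already in same component {0,1,2,4,5,6,7}. No change.
New components: {0,1,2,4,5,6,7} {3}
Are 3 and 4 in the same component? no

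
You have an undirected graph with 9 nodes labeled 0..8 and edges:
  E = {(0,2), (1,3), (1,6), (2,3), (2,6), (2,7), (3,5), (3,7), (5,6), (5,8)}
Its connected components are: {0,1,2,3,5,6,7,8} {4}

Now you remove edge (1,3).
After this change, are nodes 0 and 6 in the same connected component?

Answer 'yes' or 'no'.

Answer: yes

Derivation:
Initial components: {0,1,2,3,5,6,7,8} {4}
Removing edge (1,3): not a bridge — component count unchanged at 2.
New components: {0,1,2,3,5,6,7,8} {4}
Are 0 and 6 in the same component? yes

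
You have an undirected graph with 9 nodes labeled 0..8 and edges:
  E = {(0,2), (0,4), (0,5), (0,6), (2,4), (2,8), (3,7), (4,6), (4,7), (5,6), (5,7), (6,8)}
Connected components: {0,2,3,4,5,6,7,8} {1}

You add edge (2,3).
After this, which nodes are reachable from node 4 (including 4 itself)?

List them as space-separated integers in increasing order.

Before: nodes reachable from 4: {0,2,3,4,5,6,7,8}
Adding (2,3): both endpoints already in same component. Reachability from 4 unchanged.
After: nodes reachable from 4: {0,2,3,4,5,6,7,8}

Answer: 0 2 3 4 5 6 7 8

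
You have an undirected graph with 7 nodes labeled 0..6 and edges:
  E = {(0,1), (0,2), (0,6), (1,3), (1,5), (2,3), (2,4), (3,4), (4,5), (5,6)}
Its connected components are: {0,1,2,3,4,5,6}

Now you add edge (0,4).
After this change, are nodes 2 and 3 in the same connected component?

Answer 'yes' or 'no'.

Answer: yes

Derivation:
Initial components: {0,1,2,3,4,5,6}
Adding edge (0,4): both already in same component {0,1,2,3,4,5,6}. No change.
New components: {0,1,2,3,4,5,6}
Are 2 and 3 in the same component? yes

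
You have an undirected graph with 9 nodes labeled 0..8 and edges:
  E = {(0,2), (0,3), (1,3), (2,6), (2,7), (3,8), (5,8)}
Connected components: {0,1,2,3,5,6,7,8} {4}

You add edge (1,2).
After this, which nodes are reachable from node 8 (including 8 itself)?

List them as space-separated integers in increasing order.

Before: nodes reachable from 8: {0,1,2,3,5,6,7,8}
Adding (1,2): both endpoints already in same component. Reachability from 8 unchanged.
After: nodes reachable from 8: {0,1,2,3,5,6,7,8}

Answer: 0 1 2 3 5 6 7 8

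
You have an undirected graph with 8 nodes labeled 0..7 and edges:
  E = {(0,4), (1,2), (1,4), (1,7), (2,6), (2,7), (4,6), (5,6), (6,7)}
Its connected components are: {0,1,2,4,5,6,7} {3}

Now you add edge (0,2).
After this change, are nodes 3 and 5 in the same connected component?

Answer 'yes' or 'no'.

Answer: no

Derivation:
Initial components: {0,1,2,4,5,6,7} {3}
Adding edge (0,2): both already in same component {0,1,2,4,5,6,7}. No change.
New components: {0,1,2,4,5,6,7} {3}
Are 3 and 5 in the same component? no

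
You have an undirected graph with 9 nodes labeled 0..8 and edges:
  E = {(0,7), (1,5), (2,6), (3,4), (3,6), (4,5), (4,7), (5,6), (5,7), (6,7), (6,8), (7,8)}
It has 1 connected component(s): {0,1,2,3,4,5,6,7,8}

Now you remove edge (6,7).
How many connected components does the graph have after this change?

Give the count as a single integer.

Answer: 1

Derivation:
Initial component count: 1
Remove (6,7): not a bridge. Count unchanged: 1.
  After removal, components: {0,1,2,3,4,5,6,7,8}
New component count: 1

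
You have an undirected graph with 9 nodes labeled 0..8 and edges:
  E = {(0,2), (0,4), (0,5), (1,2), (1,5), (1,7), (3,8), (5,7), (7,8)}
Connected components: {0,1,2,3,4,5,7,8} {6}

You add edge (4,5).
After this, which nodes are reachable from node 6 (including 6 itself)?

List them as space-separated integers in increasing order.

Before: nodes reachable from 6: {6}
Adding (4,5): both endpoints already in same component. Reachability from 6 unchanged.
After: nodes reachable from 6: {6}

Answer: 6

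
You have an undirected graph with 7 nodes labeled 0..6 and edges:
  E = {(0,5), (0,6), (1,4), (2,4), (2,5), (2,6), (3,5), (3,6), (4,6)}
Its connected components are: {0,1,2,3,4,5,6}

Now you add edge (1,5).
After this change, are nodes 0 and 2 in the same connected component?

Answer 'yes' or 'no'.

Answer: yes

Derivation:
Initial components: {0,1,2,3,4,5,6}
Adding edge (1,5): both already in same component {0,1,2,3,4,5,6}. No change.
New components: {0,1,2,3,4,5,6}
Are 0 and 2 in the same component? yes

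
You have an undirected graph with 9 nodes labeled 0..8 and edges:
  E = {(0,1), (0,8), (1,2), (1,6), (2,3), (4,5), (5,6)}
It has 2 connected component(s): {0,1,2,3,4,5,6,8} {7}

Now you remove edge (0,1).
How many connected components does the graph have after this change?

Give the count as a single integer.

Initial component count: 2
Remove (0,1): it was a bridge. Count increases: 2 -> 3.
  After removal, components: {0,8} {1,2,3,4,5,6} {7}
New component count: 3

Answer: 3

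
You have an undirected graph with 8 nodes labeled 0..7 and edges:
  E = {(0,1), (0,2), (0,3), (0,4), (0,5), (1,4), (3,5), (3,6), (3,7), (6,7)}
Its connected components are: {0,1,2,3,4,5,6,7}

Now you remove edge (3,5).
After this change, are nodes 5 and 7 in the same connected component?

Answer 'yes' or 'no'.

Answer: yes

Derivation:
Initial components: {0,1,2,3,4,5,6,7}
Removing edge (3,5): not a bridge — component count unchanged at 1.
New components: {0,1,2,3,4,5,6,7}
Are 5 and 7 in the same component? yes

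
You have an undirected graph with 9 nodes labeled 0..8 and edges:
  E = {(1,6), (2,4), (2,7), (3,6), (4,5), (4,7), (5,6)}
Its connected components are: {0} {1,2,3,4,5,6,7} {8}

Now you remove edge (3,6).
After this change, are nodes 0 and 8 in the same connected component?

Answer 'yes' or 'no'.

Initial components: {0} {1,2,3,4,5,6,7} {8}
Removing edge (3,6): it was a bridge — component count 3 -> 4.
New components: {0} {1,2,4,5,6,7} {3} {8}
Are 0 and 8 in the same component? no

Answer: no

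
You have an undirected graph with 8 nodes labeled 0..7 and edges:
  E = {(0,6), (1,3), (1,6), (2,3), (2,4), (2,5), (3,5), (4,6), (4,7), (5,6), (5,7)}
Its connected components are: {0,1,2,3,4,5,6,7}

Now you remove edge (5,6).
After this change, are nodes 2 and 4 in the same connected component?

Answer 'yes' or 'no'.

Initial components: {0,1,2,3,4,5,6,7}
Removing edge (5,6): not a bridge — component count unchanged at 1.
New components: {0,1,2,3,4,5,6,7}
Are 2 and 4 in the same component? yes

Answer: yes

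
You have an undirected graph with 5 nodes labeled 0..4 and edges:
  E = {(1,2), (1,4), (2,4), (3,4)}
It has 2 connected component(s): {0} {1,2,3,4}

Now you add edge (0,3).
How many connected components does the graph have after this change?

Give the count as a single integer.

Initial component count: 2
Add (0,3): merges two components. Count decreases: 2 -> 1.
New component count: 1

Answer: 1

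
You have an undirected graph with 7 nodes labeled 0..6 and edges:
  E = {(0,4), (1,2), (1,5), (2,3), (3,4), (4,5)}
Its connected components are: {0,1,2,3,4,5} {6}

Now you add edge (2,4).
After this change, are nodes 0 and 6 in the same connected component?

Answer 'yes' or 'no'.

Answer: no

Derivation:
Initial components: {0,1,2,3,4,5} {6}
Adding edge (2,4): both already in same component {0,1,2,3,4,5}. No change.
New components: {0,1,2,3,4,5} {6}
Are 0 and 6 in the same component? no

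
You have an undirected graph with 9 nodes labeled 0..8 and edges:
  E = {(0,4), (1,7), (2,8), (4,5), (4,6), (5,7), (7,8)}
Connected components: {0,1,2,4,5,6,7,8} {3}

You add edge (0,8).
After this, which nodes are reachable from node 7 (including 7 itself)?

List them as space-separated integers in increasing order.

Answer: 0 1 2 4 5 6 7 8

Derivation:
Before: nodes reachable from 7: {0,1,2,4,5,6,7,8}
Adding (0,8): both endpoints already in same component. Reachability from 7 unchanged.
After: nodes reachable from 7: {0,1,2,4,5,6,7,8}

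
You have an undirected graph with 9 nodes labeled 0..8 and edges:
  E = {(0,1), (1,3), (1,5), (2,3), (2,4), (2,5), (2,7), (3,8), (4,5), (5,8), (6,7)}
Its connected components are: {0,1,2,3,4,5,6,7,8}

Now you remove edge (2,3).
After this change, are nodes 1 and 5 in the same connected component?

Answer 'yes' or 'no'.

Initial components: {0,1,2,3,4,5,6,7,8}
Removing edge (2,3): not a bridge — component count unchanged at 1.
New components: {0,1,2,3,4,5,6,7,8}
Are 1 and 5 in the same component? yes

Answer: yes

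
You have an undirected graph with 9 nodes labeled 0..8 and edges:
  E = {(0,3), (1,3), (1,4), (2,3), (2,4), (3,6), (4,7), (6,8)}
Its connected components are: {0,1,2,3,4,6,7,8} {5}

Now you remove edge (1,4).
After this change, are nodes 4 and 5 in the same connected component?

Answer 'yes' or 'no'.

Initial components: {0,1,2,3,4,6,7,8} {5}
Removing edge (1,4): not a bridge — component count unchanged at 2.
New components: {0,1,2,3,4,6,7,8} {5}
Are 4 and 5 in the same component? no

Answer: no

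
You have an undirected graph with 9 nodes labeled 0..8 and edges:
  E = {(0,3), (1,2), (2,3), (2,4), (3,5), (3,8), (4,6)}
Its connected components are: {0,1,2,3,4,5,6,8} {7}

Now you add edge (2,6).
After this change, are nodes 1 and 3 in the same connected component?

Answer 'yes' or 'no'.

Answer: yes

Derivation:
Initial components: {0,1,2,3,4,5,6,8} {7}
Adding edge (2,6): both already in same component {0,1,2,3,4,5,6,8}. No change.
New components: {0,1,2,3,4,5,6,8} {7}
Are 1 and 3 in the same component? yes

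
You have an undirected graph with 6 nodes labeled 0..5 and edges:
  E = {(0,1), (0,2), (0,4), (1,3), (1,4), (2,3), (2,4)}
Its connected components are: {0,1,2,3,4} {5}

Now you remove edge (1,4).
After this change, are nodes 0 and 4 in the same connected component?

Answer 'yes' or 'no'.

Answer: yes

Derivation:
Initial components: {0,1,2,3,4} {5}
Removing edge (1,4): not a bridge — component count unchanged at 2.
New components: {0,1,2,3,4} {5}
Are 0 and 4 in the same component? yes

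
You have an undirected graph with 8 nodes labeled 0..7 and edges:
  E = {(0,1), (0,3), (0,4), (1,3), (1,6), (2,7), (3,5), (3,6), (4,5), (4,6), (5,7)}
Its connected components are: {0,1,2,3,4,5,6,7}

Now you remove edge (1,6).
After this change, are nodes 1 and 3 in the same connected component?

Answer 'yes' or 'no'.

Initial components: {0,1,2,3,4,5,6,7}
Removing edge (1,6): not a bridge — component count unchanged at 1.
New components: {0,1,2,3,4,5,6,7}
Are 1 and 3 in the same component? yes

Answer: yes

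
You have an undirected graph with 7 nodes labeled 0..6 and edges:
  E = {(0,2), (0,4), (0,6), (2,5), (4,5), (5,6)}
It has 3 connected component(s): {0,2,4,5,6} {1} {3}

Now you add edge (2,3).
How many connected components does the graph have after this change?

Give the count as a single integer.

Answer: 2

Derivation:
Initial component count: 3
Add (2,3): merges two components. Count decreases: 3 -> 2.
New component count: 2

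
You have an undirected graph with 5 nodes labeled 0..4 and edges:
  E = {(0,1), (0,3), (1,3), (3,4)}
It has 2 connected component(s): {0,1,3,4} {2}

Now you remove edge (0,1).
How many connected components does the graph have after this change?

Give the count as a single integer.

Initial component count: 2
Remove (0,1): not a bridge. Count unchanged: 2.
  After removal, components: {0,1,3,4} {2}
New component count: 2

Answer: 2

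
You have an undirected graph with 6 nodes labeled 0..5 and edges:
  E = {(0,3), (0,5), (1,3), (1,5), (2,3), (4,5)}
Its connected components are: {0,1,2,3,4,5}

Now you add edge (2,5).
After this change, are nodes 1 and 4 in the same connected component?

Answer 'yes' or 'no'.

Initial components: {0,1,2,3,4,5}
Adding edge (2,5): both already in same component {0,1,2,3,4,5}. No change.
New components: {0,1,2,3,4,5}
Are 1 and 4 in the same component? yes

Answer: yes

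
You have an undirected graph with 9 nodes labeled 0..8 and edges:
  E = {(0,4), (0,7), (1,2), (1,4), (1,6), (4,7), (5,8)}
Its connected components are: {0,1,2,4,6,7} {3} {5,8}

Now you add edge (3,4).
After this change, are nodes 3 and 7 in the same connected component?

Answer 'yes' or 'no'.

Answer: yes

Derivation:
Initial components: {0,1,2,4,6,7} {3} {5,8}
Adding edge (3,4): merges {3} and {0,1,2,4,6,7}.
New components: {0,1,2,3,4,6,7} {5,8}
Are 3 and 7 in the same component? yes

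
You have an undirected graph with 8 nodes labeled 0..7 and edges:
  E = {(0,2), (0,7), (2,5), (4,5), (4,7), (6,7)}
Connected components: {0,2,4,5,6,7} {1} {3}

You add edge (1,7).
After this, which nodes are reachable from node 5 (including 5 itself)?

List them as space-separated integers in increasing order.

Before: nodes reachable from 5: {0,2,4,5,6,7}
Adding (1,7): merges 5's component with another. Reachability grows.
After: nodes reachable from 5: {0,1,2,4,5,6,7}

Answer: 0 1 2 4 5 6 7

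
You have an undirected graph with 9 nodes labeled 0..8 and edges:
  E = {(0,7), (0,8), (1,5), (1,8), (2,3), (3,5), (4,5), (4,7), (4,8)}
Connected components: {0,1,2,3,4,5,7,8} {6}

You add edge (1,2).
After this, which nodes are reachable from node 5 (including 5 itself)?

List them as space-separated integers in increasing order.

Before: nodes reachable from 5: {0,1,2,3,4,5,7,8}
Adding (1,2): both endpoints already in same component. Reachability from 5 unchanged.
After: nodes reachable from 5: {0,1,2,3,4,5,7,8}

Answer: 0 1 2 3 4 5 7 8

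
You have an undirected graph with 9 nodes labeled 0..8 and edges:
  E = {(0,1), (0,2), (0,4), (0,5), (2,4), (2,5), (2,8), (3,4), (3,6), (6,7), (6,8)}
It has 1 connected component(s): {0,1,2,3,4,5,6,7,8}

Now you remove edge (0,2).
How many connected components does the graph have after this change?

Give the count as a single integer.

Initial component count: 1
Remove (0,2): not a bridge. Count unchanged: 1.
  After removal, components: {0,1,2,3,4,5,6,7,8}
New component count: 1

Answer: 1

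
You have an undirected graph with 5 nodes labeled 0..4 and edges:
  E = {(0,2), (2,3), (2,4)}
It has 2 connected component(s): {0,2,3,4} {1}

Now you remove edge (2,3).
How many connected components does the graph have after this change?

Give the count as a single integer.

Answer: 3

Derivation:
Initial component count: 2
Remove (2,3): it was a bridge. Count increases: 2 -> 3.
  After removal, components: {0,2,4} {1} {3}
New component count: 3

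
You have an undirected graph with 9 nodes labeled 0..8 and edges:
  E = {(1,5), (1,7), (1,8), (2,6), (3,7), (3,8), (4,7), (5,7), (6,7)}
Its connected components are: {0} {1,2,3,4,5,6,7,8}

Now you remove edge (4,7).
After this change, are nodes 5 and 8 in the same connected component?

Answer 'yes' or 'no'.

Answer: yes

Derivation:
Initial components: {0} {1,2,3,4,5,6,7,8}
Removing edge (4,7): it was a bridge — component count 2 -> 3.
New components: {0} {1,2,3,5,6,7,8} {4}
Are 5 and 8 in the same component? yes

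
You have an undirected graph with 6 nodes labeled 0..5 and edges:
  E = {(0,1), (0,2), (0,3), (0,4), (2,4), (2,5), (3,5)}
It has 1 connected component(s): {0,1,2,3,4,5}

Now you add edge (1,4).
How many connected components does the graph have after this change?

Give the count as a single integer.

Answer: 1

Derivation:
Initial component count: 1
Add (1,4): endpoints already in same component. Count unchanged: 1.
New component count: 1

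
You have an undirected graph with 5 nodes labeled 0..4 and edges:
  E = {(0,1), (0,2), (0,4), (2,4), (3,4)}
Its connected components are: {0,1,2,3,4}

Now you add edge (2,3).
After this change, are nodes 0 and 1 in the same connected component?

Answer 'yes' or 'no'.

Initial components: {0,1,2,3,4}
Adding edge (2,3): both already in same component {0,1,2,3,4}. No change.
New components: {0,1,2,3,4}
Are 0 and 1 in the same component? yes

Answer: yes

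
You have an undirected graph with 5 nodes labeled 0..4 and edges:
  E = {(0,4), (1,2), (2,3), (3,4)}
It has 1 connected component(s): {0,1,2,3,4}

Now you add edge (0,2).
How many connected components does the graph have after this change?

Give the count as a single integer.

Initial component count: 1
Add (0,2): endpoints already in same component. Count unchanged: 1.
New component count: 1

Answer: 1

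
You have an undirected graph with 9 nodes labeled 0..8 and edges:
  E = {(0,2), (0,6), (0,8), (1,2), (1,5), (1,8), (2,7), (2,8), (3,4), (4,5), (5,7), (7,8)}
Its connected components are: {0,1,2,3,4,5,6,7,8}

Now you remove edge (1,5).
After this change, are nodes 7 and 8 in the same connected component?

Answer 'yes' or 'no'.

Answer: yes

Derivation:
Initial components: {0,1,2,3,4,5,6,7,8}
Removing edge (1,5): not a bridge — component count unchanged at 1.
New components: {0,1,2,3,4,5,6,7,8}
Are 7 and 8 in the same component? yes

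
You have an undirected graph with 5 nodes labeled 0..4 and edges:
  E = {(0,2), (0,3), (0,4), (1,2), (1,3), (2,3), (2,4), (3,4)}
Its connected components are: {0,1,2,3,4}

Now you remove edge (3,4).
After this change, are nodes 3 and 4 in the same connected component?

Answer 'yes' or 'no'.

Answer: yes

Derivation:
Initial components: {0,1,2,3,4}
Removing edge (3,4): not a bridge — component count unchanged at 1.
New components: {0,1,2,3,4}
Are 3 and 4 in the same component? yes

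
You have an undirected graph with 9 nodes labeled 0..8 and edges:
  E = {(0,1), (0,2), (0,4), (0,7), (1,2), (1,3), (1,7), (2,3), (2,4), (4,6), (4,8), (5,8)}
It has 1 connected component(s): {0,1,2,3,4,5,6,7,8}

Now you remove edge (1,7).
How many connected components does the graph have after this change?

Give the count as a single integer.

Answer: 1

Derivation:
Initial component count: 1
Remove (1,7): not a bridge. Count unchanged: 1.
  After removal, components: {0,1,2,3,4,5,6,7,8}
New component count: 1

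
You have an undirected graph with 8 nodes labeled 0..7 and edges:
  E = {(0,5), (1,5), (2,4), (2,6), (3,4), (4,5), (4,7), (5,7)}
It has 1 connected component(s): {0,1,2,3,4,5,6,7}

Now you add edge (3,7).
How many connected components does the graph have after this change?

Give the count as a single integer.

Initial component count: 1
Add (3,7): endpoints already in same component. Count unchanged: 1.
New component count: 1

Answer: 1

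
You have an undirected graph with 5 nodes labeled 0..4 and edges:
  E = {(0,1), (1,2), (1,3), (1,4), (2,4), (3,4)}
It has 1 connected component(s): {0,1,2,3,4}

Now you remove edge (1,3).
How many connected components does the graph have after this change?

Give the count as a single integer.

Initial component count: 1
Remove (1,3): not a bridge. Count unchanged: 1.
  After removal, components: {0,1,2,3,4}
New component count: 1

Answer: 1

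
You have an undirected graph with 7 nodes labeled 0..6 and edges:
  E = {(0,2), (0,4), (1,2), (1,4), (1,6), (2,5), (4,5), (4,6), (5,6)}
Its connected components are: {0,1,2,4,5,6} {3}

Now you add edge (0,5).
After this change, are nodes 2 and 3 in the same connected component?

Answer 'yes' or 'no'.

Answer: no

Derivation:
Initial components: {0,1,2,4,5,6} {3}
Adding edge (0,5): both already in same component {0,1,2,4,5,6}. No change.
New components: {0,1,2,4,5,6} {3}
Are 2 and 3 in the same component? no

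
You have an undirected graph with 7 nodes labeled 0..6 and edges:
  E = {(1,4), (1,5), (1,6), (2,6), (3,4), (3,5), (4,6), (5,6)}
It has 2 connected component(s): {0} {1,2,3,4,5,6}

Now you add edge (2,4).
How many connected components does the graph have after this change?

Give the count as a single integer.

Answer: 2

Derivation:
Initial component count: 2
Add (2,4): endpoints already in same component. Count unchanged: 2.
New component count: 2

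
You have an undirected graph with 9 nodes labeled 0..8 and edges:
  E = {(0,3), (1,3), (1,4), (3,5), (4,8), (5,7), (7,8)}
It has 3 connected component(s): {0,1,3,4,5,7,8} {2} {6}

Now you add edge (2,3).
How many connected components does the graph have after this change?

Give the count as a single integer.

Initial component count: 3
Add (2,3): merges two components. Count decreases: 3 -> 2.
New component count: 2

Answer: 2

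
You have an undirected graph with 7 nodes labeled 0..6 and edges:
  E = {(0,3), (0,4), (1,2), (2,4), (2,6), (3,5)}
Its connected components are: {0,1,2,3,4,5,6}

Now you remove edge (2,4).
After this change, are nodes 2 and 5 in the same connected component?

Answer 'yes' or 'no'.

Initial components: {0,1,2,3,4,5,6}
Removing edge (2,4): it was a bridge — component count 1 -> 2.
New components: {0,3,4,5} {1,2,6}
Are 2 and 5 in the same component? no

Answer: no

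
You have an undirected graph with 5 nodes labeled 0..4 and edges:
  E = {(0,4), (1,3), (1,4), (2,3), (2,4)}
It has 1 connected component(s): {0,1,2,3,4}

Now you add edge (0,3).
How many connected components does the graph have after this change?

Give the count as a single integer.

Answer: 1

Derivation:
Initial component count: 1
Add (0,3): endpoints already in same component. Count unchanged: 1.
New component count: 1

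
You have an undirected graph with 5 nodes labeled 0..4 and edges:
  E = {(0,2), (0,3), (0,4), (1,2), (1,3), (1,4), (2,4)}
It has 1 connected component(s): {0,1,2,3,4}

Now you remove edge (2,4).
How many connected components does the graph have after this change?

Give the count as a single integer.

Initial component count: 1
Remove (2,4): not a bridge. Count unchanged: 1.
  After removal, components: {0,1,2,3,4}
New component count: 1

Answer: 1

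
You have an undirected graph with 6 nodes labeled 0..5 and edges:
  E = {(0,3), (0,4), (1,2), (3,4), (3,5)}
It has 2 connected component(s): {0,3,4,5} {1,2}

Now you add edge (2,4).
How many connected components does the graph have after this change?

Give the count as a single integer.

Initial component count: 2
Add (2,4): merges two components. Count decreases: 2 -> 1.
New component count: 1

Answer: 1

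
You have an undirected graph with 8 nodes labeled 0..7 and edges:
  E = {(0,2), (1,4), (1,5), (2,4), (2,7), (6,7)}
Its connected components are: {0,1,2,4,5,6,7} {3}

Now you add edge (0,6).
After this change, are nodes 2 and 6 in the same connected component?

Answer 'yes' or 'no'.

Answer: yes

Derivation:
Initial components: {0,1,2,4,5,6,7} {3}
Adding edge (0,6): both already in same component {0,1,2,4,5,6,7}. No change.
New components: {0,1,2,4,5,6,7} {3}
Are 2 and 6 in the same component? yes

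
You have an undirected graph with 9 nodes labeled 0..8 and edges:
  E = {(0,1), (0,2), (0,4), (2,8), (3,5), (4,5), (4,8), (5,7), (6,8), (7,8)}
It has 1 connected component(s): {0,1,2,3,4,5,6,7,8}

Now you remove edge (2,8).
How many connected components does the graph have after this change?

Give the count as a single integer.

Answer: 1

Derivation:
Initial component count: 1
Remove (2,8): not a bridge. Count unchanged: 1.
  After removal, components: {0,1,2,3,4,5,6,7,8}
New component count: 1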